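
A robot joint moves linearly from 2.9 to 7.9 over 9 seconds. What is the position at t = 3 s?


s = t/T = 3/9 = 0.3333
p(t) = p0 + (pf-p0)*s
= 2.9 + (7.9 - 2.9) * 0.3333
= 4.5667


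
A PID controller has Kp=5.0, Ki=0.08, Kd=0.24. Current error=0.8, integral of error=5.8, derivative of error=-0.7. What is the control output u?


u = Kp*e + Ki*int(e) + Kd*de/dt
= 5.0*0.8 + 0.08*5.8 + 0.24*(-0.7)
= 4.0 + 0.464 + -0.168
= 4.296


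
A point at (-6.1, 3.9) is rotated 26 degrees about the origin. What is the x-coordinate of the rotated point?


x' = x*cos(theta) - y*sin(theta)
cos(26 deg) = 0.8988, sin(26 deg) = 0.4384
x' = -6.1 * 0.8988 - 3.9 * 0.4384
= -5.4826 - 1.7096
= -7.1923


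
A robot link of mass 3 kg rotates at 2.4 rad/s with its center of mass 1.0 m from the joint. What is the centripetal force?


F = m * omega^2 * r
= 3 * 2.4^2 * 1.0
= 3 * 5.76 * 1.0
= 17.28 N


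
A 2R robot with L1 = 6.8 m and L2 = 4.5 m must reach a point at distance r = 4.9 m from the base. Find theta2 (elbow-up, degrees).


cos(theta2) = (r^2 - L1^2 - L2^2) / (2*L1*L2)
cos(theta2) = (24.01 - 46.24 - 20.25) / 61.2
cos(theta2) = -0.694118
theta2 = 133.9569 degrees


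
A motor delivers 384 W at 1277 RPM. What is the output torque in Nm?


omega = 1277 * 2*pi/60 = 133.7271 rad/s
tau = P / omega = 384 / 133.7271
= 2.8715 Nm


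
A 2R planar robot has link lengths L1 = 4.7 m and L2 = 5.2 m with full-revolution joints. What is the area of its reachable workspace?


r_max = L1 + L2 = 9.9 m
r_min = |L1 - L2| = 0.5 m
Area = pi*(r_max^2 - r_min^2)
= pi*(98.01 - 0.25)
= pi * 97.76
= 307.1221 m^2


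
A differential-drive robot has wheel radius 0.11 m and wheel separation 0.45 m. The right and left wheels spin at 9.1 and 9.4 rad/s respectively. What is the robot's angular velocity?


vR = r*wR = 0.11*9.1 = 1.001 m/s
vL = r*wL = 0.11*9.4 = 1.034 m/s
v = (vR+vL)/2 = 1.0175 m/s
omega = (vR-vL)/L = -0.0733 rad/s
angular velocity = -0.0733 rad/s


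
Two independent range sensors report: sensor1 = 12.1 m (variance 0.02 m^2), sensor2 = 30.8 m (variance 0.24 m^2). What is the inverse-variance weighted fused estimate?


w1 = (1/var1) / (1/var1 + 1/var2)
   = 50.0 / (50.0 + 4.1667) = 0.9231
w2 = 1 - w1 = 0.0769
fused = w1*s1 + w2*s2 = 11.1692 + 2.3692
= 13.5385 m


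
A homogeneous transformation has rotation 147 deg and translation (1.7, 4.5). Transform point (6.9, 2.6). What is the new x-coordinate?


x' = cos(theta)*px - sin(theta)*py + tx
= -0.8387*6.9 - 0.5446*2.6 + 1.7
= -5.5029


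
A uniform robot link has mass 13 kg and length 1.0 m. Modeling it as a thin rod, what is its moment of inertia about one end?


I = (1/3) * m * L^2
= (1/3) * 13 * 1.0^2
= 0.333333 * 13 * 1.0
= 4.3333 kg*m^2


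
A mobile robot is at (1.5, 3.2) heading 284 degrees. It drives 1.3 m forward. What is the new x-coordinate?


x_new = x0 + d*cos(theta)
= 1.5 + 1.3*cos(284)
= 1.5 + 0.3145
= 1.8145


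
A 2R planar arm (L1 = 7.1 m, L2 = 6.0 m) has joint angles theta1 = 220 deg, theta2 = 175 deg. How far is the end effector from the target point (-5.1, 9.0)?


End effector via forward kinematics:
x = L1*cos(t1) + L2*cos(t1+t2) = -0.524
y = L1*sin(t1) + L2*sin(t1+t2) = -1.1223
Distance to target:
d = sqrt((-5.1 - -0.524)^2 + (9.0 - -1.1223)^2)
= sqrt(20.9397 + 102.4616)
= 11.1086 m


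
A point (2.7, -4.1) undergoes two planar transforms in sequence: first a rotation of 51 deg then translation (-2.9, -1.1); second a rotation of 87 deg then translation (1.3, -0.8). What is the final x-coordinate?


After transform 1:
x1 = cos(51)*2.7 - sin(51)*-4.1 + -2.9 = 1.9855
y1 = sin(51)*2.7 + cos(51)*-4.1 + -1.1 = -1.5819
After transform 2:
x2 = cos(87)*1.9855 - sin(87)*-1.5819 + 1.3
= 2.9837


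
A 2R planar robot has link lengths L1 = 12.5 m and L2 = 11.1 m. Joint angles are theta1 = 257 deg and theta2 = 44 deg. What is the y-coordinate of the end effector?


Convert angles to radians: theta1 = 4.4855, theta2 = 0.7679
y = L1*sin(theta1) + L2*sin(theta1+theta2)
y = -12.1796 + -9.5146
y = -21.6942


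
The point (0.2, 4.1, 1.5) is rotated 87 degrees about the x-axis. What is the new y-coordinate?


Rotation about x-axis: y' = y*cos(theta) - z*sin(theta)
= 4.1 * 0.0523 - 1.5 * 0.9986
= -1.2834


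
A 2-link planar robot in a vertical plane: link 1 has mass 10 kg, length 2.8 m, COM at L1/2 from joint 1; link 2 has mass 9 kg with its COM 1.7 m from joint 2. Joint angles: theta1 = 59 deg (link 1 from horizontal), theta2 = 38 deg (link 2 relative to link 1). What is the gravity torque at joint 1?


Horizontal distance from joint 1 to link-1 COM:
  x_c1 = (L1/2)*cos(t1) = 1.4 * 0.515 = 0.7211 m
Horizontal distance from joint 1 to link-2 COM:
  x_c2 = L1*cos(t1) + Lc2*cos(t1+t2)
       = 2.8*0.515 + 1.7*-0.1219 = 1.2349 m
tau1 = m1*g*x_c1 + m2*g*x_c2
     = 10*9.81*0.7211 + 9*9.81*1.2349
     = 70.7353 + 109.0319
     = 179.7672 Nm


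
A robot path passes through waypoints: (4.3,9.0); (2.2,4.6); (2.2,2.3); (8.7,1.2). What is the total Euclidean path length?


Segment lengths:
  seg1 = sqrt((-2.1)^2 + (-4.4)^2) = 4.8754
  seg2 = sqrt((0.0)^2 + (-2.3)^2) = 2.3
  seg3 = sqrt((6.5)^2 + (-1.1)^2) = 6.5924
Total = 13.7679


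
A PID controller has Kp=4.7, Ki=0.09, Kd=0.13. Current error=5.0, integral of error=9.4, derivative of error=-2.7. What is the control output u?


u = Kp*e + Ki*int(e) + Kd*de/dt
= 4.7*5.0 + 0.09*9.4 + 0.13*(-2.7)
= 23.5 + 0.846 + -0.351
= 23.995


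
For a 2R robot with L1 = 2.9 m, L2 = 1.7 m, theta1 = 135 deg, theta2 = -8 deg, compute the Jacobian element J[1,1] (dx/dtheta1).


J[1,1] = -L1*sin(t1) - L2*sin(t1+t2)
= -2.9*sin(135) - 1.7*sin(127)
= -3.4083


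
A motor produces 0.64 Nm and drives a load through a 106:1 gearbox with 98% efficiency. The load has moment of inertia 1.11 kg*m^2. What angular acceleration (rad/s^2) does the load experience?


tau_out = tau_motor * N * eta
= 0.64 * 106 * 0.98 = 66.4832 Nm
alpha = tau_out / I = 66.4832 / 1.11
= 59.8948 rad/s^2


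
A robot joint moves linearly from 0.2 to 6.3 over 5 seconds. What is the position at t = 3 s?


s = t/T = 3/5 = 0.6
p(t) = p0 + (pf-p0)*s
= 0.2 + (6.3 - 0.2) * 0.6
= 3.86


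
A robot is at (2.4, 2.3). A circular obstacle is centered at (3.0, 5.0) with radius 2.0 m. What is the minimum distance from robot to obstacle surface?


center_dist = sqrt((2.4-3.0)^2 + (2.3-5.0)^2)
= sqrt(0.36 + 7.29)
= 2.7659
min_dist = center_dist - radius = 2.7659 - 2.0 = 0.7659 m


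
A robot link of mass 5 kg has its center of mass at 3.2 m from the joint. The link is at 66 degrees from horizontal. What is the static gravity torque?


tau = m*g*L*cos(angle)
= 5 * 9.81 * 3.2 * cos(66 deg)
= 5 * 9.81 * 3.2 * 0.4067
= 63.8414 Nm


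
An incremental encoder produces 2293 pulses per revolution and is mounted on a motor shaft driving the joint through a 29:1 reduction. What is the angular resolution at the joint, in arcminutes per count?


counts per rev = 2293
effective counts at joint = 2293 * 29 = 66497
resolution = 360*60 / 66497
= 0.3248 arcmin/count


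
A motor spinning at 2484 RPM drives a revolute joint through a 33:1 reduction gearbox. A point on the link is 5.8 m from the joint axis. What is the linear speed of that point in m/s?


omega_motor = 2484 * 2*pi/60 = 260.1239 rad/s
omega_joint = omega_motor / 33 = 7.8825 rad/s
v = omega_joint * r = 7.8825 * 5.8
= 45.7187 m/s


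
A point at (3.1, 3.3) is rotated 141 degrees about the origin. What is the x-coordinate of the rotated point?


x' = x*cos(theta) - y*sin(theta)
cos(141 deg) = -0.7771, sin(141 deg) = 0.6293
x' = 3.1 * -0.7771 - 3.3 * 0.6293
= -2.4092 - 2.0768
= -4.4859


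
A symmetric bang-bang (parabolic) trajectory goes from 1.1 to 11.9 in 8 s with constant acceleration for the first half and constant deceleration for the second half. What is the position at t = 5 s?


Symmetric rest-to-rest: each phase covers (pf-p0)/2 in time T/2. 0.5*a*(T/2)^2 = (pf-p0)/2 => a = 4*(pf-p0)/T^2
a = 4*(11.9-1.1)/8^2 = 0.675
t = 5 is in the deceleration phase (t > T/2).
p = pf - 0.5*a*(T-t)^2 = 11.9 - 0.5*0.675*3^2
= 8.8625


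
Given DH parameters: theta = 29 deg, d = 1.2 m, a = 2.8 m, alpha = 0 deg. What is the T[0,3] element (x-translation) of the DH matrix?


T[0,3] = a * cos(theta)
= 2.8 * cos(29 deg)
= 2.8 * 0.8746
= 2.4489


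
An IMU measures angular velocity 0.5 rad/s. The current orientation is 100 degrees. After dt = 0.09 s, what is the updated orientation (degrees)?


delta_theta = w * dt = 0.5 * 0.09 = 0.045 rad
= 2.5783 deg
theta_new = 100 + 2.5783 = 102.5783 deg


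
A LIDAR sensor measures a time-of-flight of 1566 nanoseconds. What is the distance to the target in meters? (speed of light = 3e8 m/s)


tof = 1566 ns = 1.566e-06 s
dist = c * tof / 2
= 3e8 * 1.566e-06 / 2
= 234.9 m


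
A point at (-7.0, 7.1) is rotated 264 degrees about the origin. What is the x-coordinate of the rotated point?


x' = x*cos(theta) - y*sin(theta)
cos(264 deg) = -0.1045, sin(264 deg) = -0.9945
x' = -7.0 * -0.1045 - 7.1 * -0.9945
= 0.7317 - -7.0611
= 7.7928


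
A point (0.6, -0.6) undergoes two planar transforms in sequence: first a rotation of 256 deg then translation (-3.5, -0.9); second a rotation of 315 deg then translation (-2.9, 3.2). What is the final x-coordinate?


After transform 1:
x1 = cos(256)*0.6 - sin(256)*-0.6 + -3.5 = -4.2273
y1 = sin(256)*0.6 + cos(256)*-0.6 + -0.9 = -1.337
After transform 2:
x2 = cos(315)*-4.2273 - sin(315)*-1.337 + -2.9
= -6.8346


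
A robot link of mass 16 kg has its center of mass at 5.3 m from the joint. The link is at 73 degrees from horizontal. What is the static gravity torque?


tau = m*g*L*cos(angle)
= 16 * 9.81 * 5.3 * cos(73 deg)
= 16 * 9.81 * 5.3 * 0.2924
= 243.2205 Nm


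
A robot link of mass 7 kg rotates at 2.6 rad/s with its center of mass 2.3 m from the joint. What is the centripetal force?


F = m * omega^2 * r
= 7 * 2.6^2 * 2.3
= 7 * 6.76 * 2.3
= 108.836 N


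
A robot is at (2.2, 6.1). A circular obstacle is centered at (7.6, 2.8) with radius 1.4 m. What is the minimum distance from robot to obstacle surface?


center_dist = sqrt((2.2-7.6)^2 + (6.1-2.8)^2)
= sqrt(29.16 + 10.89)
= 6.3285
min_dist = center_dist - radius = 6.3285 - 1.4 = 4.9285 m


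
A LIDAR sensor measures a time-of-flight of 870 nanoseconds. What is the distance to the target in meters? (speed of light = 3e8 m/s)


tof = 870 ns = 8.7e-07 s
dist = c * tof / 2
= 3e8 * 8.7e-07 / 2
= 130.5 m


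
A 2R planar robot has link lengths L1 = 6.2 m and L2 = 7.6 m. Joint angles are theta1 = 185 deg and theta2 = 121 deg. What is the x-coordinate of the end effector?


Convert angles to radians: theta1 = 3.2289, theta2 = 2.1118
x = L1*cos(theta1) + L2*cos(theta1+theta2)
x = -6.1764 + 4.4672
x = -1.7092


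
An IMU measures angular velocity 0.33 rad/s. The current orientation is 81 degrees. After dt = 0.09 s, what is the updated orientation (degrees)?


delta_theta = w * dt = 0.33 * 0.09 = 0.0297 rad
= 1.7017 deg
theta_new = 81 + 1.7017 = 82.7017 deg


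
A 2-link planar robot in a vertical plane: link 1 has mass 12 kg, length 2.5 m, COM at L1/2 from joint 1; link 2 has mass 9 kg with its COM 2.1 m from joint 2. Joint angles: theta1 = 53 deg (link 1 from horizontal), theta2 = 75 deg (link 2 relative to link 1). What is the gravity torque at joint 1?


Horizontal distance from joint 1 to link-1 COM:
  x_c1 = (L1/2)*cos(t1) = 1.25 * 0.6018 = 0.7523 m
Horizontal distance from joint 1 to link-2 COM:
  x_c2 = L1*cos(t1) + Lc2*cos(t1+t2)
       = 2.5*0.6018 + 2.1*-0.6157 = 0.2116 m
tau1 = m1*g*x_c1 + m2*g*x_c2
     = 12*9.81*0.7523 + 9*9.81*0.2116
     = 88.5571 + 18.6864
     = 107.2435 Nm


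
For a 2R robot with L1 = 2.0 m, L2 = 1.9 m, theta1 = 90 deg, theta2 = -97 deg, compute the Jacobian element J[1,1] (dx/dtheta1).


J[1,1] = -L1*sin(t1) - L2*sin(t1+t2)
= -2.0*sin(90) - 1.9*sin(-7)
= -1.7684


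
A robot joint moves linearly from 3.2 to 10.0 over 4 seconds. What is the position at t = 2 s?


s = t/T = 2/4 = 0.5
p(t) = p0 + (pf-p0)*s
= 3.2 + (10.0 - 3.2) * 0.5
= 6.6


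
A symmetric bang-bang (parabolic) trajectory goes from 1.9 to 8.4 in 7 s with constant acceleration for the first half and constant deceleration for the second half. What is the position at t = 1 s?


Symmetric rest-to-rest: each phase covers (pf-p0)/2 in time T/2. 0.5*a*(T/2)^2 = (pf-p0)/2 => a = 4*(pf-p0)/T^2
a = 4*(8.4-1.9)/7^2 = 0.5306
t = 1 is in the acceleration phase (t <= T/2).
p = p0 + 0.5*a*t^2 = 1.9 + 0.5*0.5306*1^2
= 2.1653


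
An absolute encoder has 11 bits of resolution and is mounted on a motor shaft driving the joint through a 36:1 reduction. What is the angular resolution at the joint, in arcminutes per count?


counts = 2^11 = 2048
effective counts at joint = 2048 * 36 = 73728
resolution = 360*60 / 73728
= 0.293 arcmin/count


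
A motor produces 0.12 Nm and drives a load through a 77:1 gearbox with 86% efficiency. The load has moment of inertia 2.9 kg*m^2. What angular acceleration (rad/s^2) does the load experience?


tau_out = tau_motor * N * eta
= 0.12 * 77 * 0.86 = 7.9464 Nm
alpha = tau_out / I = 7.9464 / 2.9
= 2.7401 rad/s^2


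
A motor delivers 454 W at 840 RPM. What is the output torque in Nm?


omega = 840 * 2*pi/60 = 87.9646 rad/s
tau = P / omega = 454 / 87.9646
= 5.1612 Nm


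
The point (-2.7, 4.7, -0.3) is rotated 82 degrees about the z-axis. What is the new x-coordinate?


Rotation about z-axis: x' = x*cos(theta) - y*sin(theta)
= -2.7 * 0.1392 - 4.7 * 0.9903
= -5.03


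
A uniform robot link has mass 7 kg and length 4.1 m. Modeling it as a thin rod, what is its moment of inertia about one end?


I = (1/3) * m * L^2
= (1/3) * 7 * 4.1^2
= 0.333333 * 7 * 16.81
= 39.2233 kg*m^2


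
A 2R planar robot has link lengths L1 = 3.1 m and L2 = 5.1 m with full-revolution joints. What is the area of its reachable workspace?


r_max = L1 + L2 = 8.2 m
r_min = |L1 - L2| = 2.0 m
Area = pi*(r_max^2 - r_min^2)
= pi*(67.24 - 4.0)
= pi * 63.24
= 198.6743 m^2


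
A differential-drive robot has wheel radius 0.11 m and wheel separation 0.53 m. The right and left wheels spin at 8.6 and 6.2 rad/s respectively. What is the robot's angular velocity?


vR = r*wR = 0.11*8.6 = 0.946 m/s
vL = r*wL = 0.11*6.2 = 0.682 m/s
v = (vR+vL)/2 = 0.814 m/s
omega = (vR-vL)/L = 0.4981 rad/s
angular velocity = 0.4981 rad/s


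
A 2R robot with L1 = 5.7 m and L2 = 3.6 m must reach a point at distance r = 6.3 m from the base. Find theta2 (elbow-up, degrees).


cos(theta2) = (r^2 - L1^2 - L2^2) / (2*L1*L2)
cos(theta2) = (39.69 - 32.49 - 12.96) / 41.04
cos(theta2) = -0.140351
theta2 = 98.0682 degrees


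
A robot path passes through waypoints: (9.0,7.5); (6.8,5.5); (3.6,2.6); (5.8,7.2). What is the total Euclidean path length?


Segment lengths:
  seg1 = sqrt((-2.2)^2 + (-2.0)^2) = 2.9732
  seg2 = sqrt((-3.2)^2 + (-2.9)^2) = 4.3186
  seg3 = sqrt((2.2)^2 + (4.6)^2) = 5.099
Total = 12.3908


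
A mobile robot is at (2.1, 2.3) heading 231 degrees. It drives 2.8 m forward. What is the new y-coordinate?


y_new = y0 + d*sin(theta)
= 2.3 + 2.8*sin(231)
= 2.3 + -2.176
= 0.124


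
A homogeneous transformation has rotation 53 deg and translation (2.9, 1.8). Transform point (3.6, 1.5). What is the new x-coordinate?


x' = cos(theta)*px - sin(theta)*py + tx
= 0.6018*3.6 - 0.7986*1.5 + 2.9
= 3.8686


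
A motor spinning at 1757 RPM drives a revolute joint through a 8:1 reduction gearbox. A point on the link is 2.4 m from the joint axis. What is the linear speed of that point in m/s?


omega_motor = 1757 * 2*pi/60 = 183.9926 rad/s
omega_joint = omega_motor / 8 = 22.9991 rad/s
v = omega_joint * r = 22.9991 * 2.4
= 55.1978 m/s


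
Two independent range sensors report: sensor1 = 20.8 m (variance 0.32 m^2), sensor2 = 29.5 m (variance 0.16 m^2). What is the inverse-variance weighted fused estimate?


w1 = (1/var1) / (1/var1 + 1/var2)
   = 3.125 / (3.125 + 6.25) = 0.3333
w2 = 1 - w1 = 0.6667
fused = w1*s1 + w2*s2 = 6.9333 + 19.6667
= 26.6 m


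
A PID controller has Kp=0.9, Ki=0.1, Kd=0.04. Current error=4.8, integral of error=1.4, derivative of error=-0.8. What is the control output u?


u = Kp*e + Ki*int(e) + Kd*de/dt
= 0.9*4.8 + 0.1*1.4 + 0.04*(-0.8)
= 4.32 + 0.14 + -0.032
= 4.428


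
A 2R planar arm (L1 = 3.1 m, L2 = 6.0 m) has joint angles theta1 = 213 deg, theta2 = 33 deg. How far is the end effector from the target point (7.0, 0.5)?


End effector via forward kinematics:
x = L1*cos(t1) + L2*cos(t1+t2) = -5.0403
y = L1*sin(t1) + L2*sin(t1+t2) = -7.1697
Distance to target:
d = sqrt((7.0 - -5.0403)^2 + (0.5 - -7.1697)^2)
= sqrt(144.9688 + 58.8236)
= 14.2756 m


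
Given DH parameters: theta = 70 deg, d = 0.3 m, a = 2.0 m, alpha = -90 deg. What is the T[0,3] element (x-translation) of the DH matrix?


T[0,3] = a * cos(theta)
= 2.0 * cos(70 deg)
= 2.0 * 0.342
= 0.684


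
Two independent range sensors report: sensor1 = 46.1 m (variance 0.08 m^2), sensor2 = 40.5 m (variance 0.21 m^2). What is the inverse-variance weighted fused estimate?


w1 = (1/var1) / (1/var1 + 1/var2)
   = 12.5 / (12.5 + 4.7619) = 0.7241
w2 = 1 - w1 = 0.2759
fused = w1*s1 + w2*s2 = 33.3828 + 11.1724
= 44.5552 m


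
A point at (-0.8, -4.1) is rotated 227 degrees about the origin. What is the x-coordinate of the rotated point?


x' = x*cos(theta) - y*sin(theta)
cos(227 deg) = -0.682, sin(227 deg) = -0.7314
x' = -0.8 * -0.682 - -4.1 * -0.7314
= 0.5456 - 2.9986
= -2.453


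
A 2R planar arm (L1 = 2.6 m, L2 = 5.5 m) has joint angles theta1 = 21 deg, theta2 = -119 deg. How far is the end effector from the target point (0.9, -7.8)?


End effector via forward kinematics:
x = L1*cos(t1) + L2*cos(t1+t2) = 1.6619
y = L1*sin(t1) + L2*sin(t1+t2) = -4.5147
Distance to target:
d = sqrt((0.9 - 1.6619)^2 + (-7.8 - -4.5147)^2)
= sqrt(0.5804 + 10.7931)
= 3.3725 m


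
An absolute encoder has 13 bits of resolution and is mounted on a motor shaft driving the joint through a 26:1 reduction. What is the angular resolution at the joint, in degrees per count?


counts = 2^13 = 8192
effective counts at joint = 8192 * 26 = 212992
resolution = 360 / 212992
= 0.0017 deg/count


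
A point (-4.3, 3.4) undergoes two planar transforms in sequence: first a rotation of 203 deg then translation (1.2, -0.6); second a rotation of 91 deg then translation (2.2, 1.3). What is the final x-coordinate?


After transform 1:
x1 = cos(203)*-4.3 - sin(203)*3.4 + 1.2 = 6.4867
y1 = sin(203)*-4.3 + cos(203)*3.4 + -0.6 = -2.0496
After transform 2:
x2 = cos(91)*6.4867 - sin(91)*-2.0496 + 2.2
= 4.1361


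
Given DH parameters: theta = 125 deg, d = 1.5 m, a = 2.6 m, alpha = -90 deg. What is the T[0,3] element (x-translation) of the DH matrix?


T[0,3] = a * cos(theta)
= 2.6 * cos(125 deg)
= 2.6 * -0.5736
= -1.4913


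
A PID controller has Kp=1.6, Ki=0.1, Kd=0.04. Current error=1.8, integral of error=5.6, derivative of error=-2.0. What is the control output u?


u = Kp*e + Ki*int(e) + Kd*de/dt
= 1.6*1.8 + 0.1*5.6 + 0.04*(-2.0)
= 2.88 + 0.56 + -0.08
= 3.36


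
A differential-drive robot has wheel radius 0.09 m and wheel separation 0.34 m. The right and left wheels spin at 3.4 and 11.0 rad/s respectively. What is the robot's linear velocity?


vR = r*wR = 0.09*3.4 = 0.306 m/s
vL = r*wL = 0.09*11.0 = 0.99 m/s
v = (vR+vL)/2 = 0.648 m/s
omega = (vR-vL)/L = -2.0118 rad/s
linear velocity = 0.648 m/s


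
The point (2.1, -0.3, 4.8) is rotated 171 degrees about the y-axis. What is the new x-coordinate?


Rotation about y-axis: x' = x*cos(theta) + z*sin(theta)
= 2.1 * -0.9877 + 4.8 * 0.1564
= -1.3233


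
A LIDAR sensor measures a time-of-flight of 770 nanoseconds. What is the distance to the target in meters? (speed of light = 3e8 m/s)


tof = 770 ns = 7.7e-07 s
dist = c * tof / 2
= 3e8 * 7.7e-07 / 2
= 115.5 m


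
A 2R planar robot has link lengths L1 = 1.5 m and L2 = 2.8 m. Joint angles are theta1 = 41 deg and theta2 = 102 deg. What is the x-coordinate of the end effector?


Convert angles to radians: theta1 = 0.7156, theta2 = 1.7802
x = L1*cos(theta1) + L2*cos(theta1+theta2)
x = 1.1321 + -2.2362
x = -1.1041


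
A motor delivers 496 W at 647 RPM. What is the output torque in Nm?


omega = 647 * 2*pi/60 = 67.7537 rad/s
tau = P / omega = 496 / 67.7537
= 7.3206 Nm


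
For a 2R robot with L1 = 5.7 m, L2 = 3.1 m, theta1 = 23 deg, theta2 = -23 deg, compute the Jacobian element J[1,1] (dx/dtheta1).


J[1,1] = -L1*sin(t1) - L2*sin(t1+t2)
= -5.7*sin(23) - 3.1*sin(0)
= -2.2272


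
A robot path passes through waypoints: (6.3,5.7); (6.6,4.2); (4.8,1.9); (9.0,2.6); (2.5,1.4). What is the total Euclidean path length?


Segment lengths:
  seg1 = sqrt((0.3)^2 + (-1.5)^2) = 1.5297
  seg2 = sqrt((-1.8)^2 + (-2.3)^2) = 2.9206
  seg3 = sqrt((4.2)^2 + (0.7)^2) = 4.2579
  seg4 = sqrt((-6.5)^2 + (-1.2)^2) = 6.6098
Total = 15.3181


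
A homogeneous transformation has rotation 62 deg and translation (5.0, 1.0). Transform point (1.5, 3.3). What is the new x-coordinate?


x' = cos(theta)*px - sin(theta)*py + tx
= 0.4695*1.5 - 0.8829*3.3 + 5.0
= 2.7905


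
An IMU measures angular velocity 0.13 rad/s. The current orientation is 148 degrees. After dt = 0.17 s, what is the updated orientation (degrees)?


delta_theta = w * dt = 0.13 * 0.17 = 0.0221 rad
= 1.2662 deg
theta_new = 148 + 1.2662 = 149.2662 deg


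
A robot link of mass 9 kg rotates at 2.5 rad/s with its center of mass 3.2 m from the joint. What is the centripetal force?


F = m * omega^2 * r
= 9 * 2.5^2 * 3.2
= 9 * 6.25 * 3.2
= 180.0 N


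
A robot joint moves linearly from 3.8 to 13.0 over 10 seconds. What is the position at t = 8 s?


s = t/T = 8/10 = 0.8
p(t) = p0 + (pf-p0)*s
= 3.8 + (13.0 - 3.8) * 0.8
= 11.16


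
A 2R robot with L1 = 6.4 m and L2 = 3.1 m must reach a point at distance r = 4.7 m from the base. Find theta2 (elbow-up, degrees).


cos(theta2) = (r^2 - L1^2 - L2^2) / (2*L1*L2)
cos(theta2) = (22.09 - 40.96 - 9.61) / 39.68
cos(theta2) = -0.717742
theta2 = 135.8684 degrees


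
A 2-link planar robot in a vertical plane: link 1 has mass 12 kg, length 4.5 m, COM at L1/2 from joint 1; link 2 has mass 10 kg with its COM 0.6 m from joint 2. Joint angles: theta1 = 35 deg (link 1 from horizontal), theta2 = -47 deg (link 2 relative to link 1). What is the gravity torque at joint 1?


Horizontal distance from joint 1 to link-1 COM:
  x_c1 = (L1/2)*cos(t1) = 2.25 * 0.8192 = 1.8431 m
Horizontal distance from joint 1 to link-2 COM:
  x_c2 = L1*cos(t1) + Lc2*cos(t1+t2)
       = 4.5*0.8192 + 0.6*0.9781 = 4.2731 m
tau1 = m1*g*x_c1 + m2*g*x_c2
     = 12*9.81*1.8431 + 10*9.81*4.2731
     = 216.9688 + 419.1884
     = 636.1572 Nm


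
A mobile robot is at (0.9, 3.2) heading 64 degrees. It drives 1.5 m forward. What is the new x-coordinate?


x_new = x0 + d*cos(theta)
= 0.9 + 1.5*cos(64)
= 0.9 + 0.6576
= 1.5576


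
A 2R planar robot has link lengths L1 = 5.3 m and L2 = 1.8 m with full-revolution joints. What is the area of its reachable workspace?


r_max = L1 + L2 = 7.1 m
r_min = |L1 - L2| = 3.5 m
Area = pi*(r_max^2 - r_min^2)
= pi*(50.41 - 12.25)
= pi * 38.16
= 119.8832 m^2


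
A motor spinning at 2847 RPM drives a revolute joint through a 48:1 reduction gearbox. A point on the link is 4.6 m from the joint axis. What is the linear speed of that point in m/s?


omega_motor = 2847 * 2*pi/60 = 298.1371 rad/s
omega_joint = omega_motor / 48 = 6.2112 rad/s
v = omega_joint * r = 6.2112 * 4.6
= 28.5715 m/s


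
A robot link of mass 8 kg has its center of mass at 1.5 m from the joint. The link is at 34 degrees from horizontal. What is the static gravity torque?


tau = m*g*L*cos(angle)
= 8 * 9.81 * 1.5 * cos(34 deg)
= 8 * 9.81 * 1.5 * 0.829
= 97.5943 Nm


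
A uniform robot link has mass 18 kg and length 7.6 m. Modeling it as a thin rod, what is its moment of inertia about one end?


I = (1/3) * m * L^2
= (1/3) * 18 * 7.6^2
= 0.333333 * 18 * 57.76
= 346.56 kg*m^2


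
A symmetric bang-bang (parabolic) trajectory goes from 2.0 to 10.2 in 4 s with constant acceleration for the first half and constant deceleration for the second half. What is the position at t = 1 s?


Symmetric rest-to-rest: each phase covers (pf-p0)/2 in time T/2. 0.5*a*(T/2)^2 = (pf-p0)/2 => a = 4*(pf-p0)/T^2
a = 4*(10.2-2.0)/4^2 = 2.05
t = 1 is in the acceleration phase (t <= T/2).
p = p0 + 0.5*a*t^2 = 2.0 + 0.5*2.05*1^2
= 3.025


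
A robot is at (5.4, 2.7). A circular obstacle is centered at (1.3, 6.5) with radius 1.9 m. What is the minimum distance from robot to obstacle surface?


center_dist = sqrt((5.4-1.3)^2 + (2.7-6.5)^2)
= sqrt(16.81 + 14.44)
= 5.5902
min_dist = center_dist - radius = 5.5902 - 1.9 = 3.6902 m


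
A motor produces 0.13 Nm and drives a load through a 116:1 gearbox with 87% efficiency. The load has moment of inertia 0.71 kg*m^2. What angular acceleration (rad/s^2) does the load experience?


tau_out = tau_motor * N * eta
= 0.13 * 116 * 0.87 = 13.1196 Nm
alpha = tau_out / I = 13.1196 / 0.71
= 18.4783 rad/s^2


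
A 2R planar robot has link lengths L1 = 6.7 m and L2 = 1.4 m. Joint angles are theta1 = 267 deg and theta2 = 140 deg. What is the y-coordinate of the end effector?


Convert angles to radians: theta1 = 4.66, theta2 = 2.4435
y = L1*sin(theta1) + L2*sin(theta1+theta2)
y = -6.6908 + 1.0239
y = -5.6669


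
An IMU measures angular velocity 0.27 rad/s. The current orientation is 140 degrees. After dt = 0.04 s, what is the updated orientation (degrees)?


delta_theta = w * dt = 0.27 * 0.04 = 0.0108 rad
= 0.6188 deg
theta_new = 140 + 0.6188 = 140.6188 deg


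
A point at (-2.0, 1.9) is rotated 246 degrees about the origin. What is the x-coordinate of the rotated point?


x' = x*cos(theta) - y*sin(theta)
cos(246 deg) = -0.4067, sin(246 deg) = -0.9135
x' = -2.0 * -0.4067 - 1.9 * -0.9135
= 0.8135 - -1.7357
= 2.5492


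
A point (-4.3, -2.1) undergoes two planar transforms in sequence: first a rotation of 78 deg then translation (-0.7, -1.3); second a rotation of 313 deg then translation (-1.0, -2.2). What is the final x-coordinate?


After transform 1:
x1 = cos(78)*-4.3 - sin(78)*-2.1 + -0.7 = 0.4601
y1 = sin(78)*-4.3 + cos(78)*-2.1 + -1.3 = -5.9426
After transform 2:
x2 = cos(313)*0.4601 - sin(313)*-5.9426 + -1.0
= -5.0324


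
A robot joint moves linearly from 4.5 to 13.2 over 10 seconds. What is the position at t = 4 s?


s = t/T = 4/10 = 0.4
p(t) = p0 + (pf-p0)*s
= 4.5 + (13.2 - 4.5) * 0.4
= 7.98


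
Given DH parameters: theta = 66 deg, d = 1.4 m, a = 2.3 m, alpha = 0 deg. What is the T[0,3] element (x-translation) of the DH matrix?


T[0,3] = a * cos(theta)
= 2.3 * cos(66 deg)
= 2.3 * 0.4067
= 0.9355


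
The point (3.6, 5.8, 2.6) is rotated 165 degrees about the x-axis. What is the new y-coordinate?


Rotation about x-axis: y' = y*cos(theta) - z*sin(theta)
= 5.8 * -0.9659 - 2.6 * 0.2588
= -6.2753


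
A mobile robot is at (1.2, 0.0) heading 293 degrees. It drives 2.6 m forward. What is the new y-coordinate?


y_new = y0 + d*sin(theta)
= 0.0 + 2.6*sin(293)
= 0.0 + -2.3933
= -2.3933


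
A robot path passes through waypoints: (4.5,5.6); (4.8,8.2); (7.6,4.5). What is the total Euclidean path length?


Segment lengths:
  seg1 = sqrt((0.3)^2 + (2.6)^2) = 2.6173
  seg2 = sqrt((2.8)^2 + (-3.7)^2) = 4.64
Total = 7.2573


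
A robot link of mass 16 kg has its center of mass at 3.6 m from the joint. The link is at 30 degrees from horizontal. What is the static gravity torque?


tau = m*g*L*cos(angle)
= 16 * 9.81 * 3.6 * cos(30 deg)
= 16 * 9.81 * 3.6 * 0.866
= 489.3529 Nm


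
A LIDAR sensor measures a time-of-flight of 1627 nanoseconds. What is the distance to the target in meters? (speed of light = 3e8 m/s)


tof = 1627 ns = 1.627e-06 s
dist = c * tof / 2
= 3e8 * 1.627e-06 / 2
= 244.05 m


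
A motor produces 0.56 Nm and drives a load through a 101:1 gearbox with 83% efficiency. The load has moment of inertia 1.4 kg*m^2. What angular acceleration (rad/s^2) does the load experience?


tau_out = tau_motor * N * eta
= 0.56 * 101 * 0.83 = 46.9448 Nm
alpha = tau_out / I = 46.9448 / 1.4
= 33.532 rad/s^2


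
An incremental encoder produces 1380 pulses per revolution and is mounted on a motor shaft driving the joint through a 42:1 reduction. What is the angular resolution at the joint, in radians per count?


counts per rev = 1380
effective counts at joint = 1380 * 42 = 57960
resolution = 2*pi / 57960
= 1.0841e-04 rad/count


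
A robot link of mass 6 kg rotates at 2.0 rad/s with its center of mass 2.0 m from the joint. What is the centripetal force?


F = m * omega^2 * r
= 6 * 2.0^2 * 2.0
= 6 * 4.0 * 2.0
= 48.0 N


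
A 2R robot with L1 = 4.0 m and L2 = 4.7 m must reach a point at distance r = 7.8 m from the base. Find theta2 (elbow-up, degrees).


cos(theta2) = (r^2 - L1^2 - L2^2) / (2*L1*L2)
cos(theta2) = (60.84 - 16.0 - 22.09) / 37.6
cos(theta2) = 0.605053
theta2 = 52.7673 degrees


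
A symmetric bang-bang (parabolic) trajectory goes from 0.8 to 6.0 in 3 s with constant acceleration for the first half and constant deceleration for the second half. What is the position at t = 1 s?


Symmetric rest-to-rest: each phase covers (pf-p0)/2 in time T/2. 0.5*a*(T/2)^2 = (pf-p0)/2 => a = 4*(pf-p0)/T^2
a = 4*(6.0-0.8)/3^2 = 2.3111
t = 1 is in the acceleration phase (t <= T/2).
p = p0 + 0.5*a*t^2 = 0.8 + 0.5*2.3111*1^2
= 1.9556


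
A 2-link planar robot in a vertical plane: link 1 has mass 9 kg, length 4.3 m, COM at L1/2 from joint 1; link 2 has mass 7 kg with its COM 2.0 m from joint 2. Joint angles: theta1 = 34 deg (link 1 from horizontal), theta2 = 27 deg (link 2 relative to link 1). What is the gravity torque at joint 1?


Horizontal distance from joint 1 to link-1 COM:
  x_c1 = (L1/2)*cos(t1) = 2.15 * 0.829 = 1.7824 m
Horizontal distance from joint 1 to link-2 COM:
  x_c2 = L1*cos(t1) + Lc2*cos(t1+t2)
       = 4.3*0.829 + 2.0*0.4848 = 4.5345 m
tau1 = m1*g*x_c1 + m2*g*x_c2
     = 9*9.81*1.7824 + 7*9.81*4.5345
     = 157.3708 + 311.3828
     = 468.7536 Nm


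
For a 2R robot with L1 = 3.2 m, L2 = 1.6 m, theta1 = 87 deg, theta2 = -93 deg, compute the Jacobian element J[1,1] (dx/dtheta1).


J[1,1] = -L1*sin(t1) - L2*sin(t1+t2)
= -3.2*sin(87) - 1.6*sin(-6)
= -3.0284


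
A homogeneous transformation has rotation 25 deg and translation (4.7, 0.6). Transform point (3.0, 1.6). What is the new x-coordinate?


x' = cos(theta)*px - sin(theta)*py + tx
= 0.9063*3.0 - 0.4226*1.6 + 4.7
= 6.7427


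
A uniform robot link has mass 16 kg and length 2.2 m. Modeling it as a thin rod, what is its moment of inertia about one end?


I = (1/3) * m * L^2
= (1/3) * 16 * 2.2^2
= 0.333333 * 16 * 4.84
= 25.8133 kg*m^2


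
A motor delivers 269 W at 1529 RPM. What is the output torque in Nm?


omega = 1529 * 2*pi/60 = 160.1165 rad/s
tau = P / omega = 269 / 160.1165
= 1.68 Nm


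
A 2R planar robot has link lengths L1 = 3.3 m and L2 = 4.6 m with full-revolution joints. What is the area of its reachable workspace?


r_max = L1 + L2 = 7.9 m
r_min = |L1 - L2| = 1.3 m
Area = pi*(r_max^2 - r_min^2)
= pi*(62.41 - 1.69)
= pi * 60.72
= 190.7575 m^2


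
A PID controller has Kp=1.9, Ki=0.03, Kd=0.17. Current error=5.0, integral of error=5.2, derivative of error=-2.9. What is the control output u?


u = Kp*e + Ki*int(e) + Kd*de/dt
= 1.9*5.0 + 0.03*5.2 + 0.17*(-2.9)
= 9.5 + 0.156 + -0.493
= 9.163


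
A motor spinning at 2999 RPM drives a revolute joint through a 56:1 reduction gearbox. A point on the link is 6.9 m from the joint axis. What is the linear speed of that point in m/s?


omega_motor = 2999 * 2*pi/60 = 314.0545 rad/s
omega_joint = omega_motor / 56 = 5.6081 rad/s
v = omega_joint * r = 5.6081 * 6.9
= 38.696 m/s


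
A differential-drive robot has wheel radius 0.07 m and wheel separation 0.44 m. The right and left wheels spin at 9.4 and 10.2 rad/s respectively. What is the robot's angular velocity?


vR = r*wR = 0.07*9.4 = 0.658 m/s
vL = r*wL = 0.07*10.2 = 0.714 m/s
v = (vR+vL)/2 = 0.686 m/s
omega = (vR-vL)/L = -0.1273 rad/s
angular velocity = -0.1273 rad/s


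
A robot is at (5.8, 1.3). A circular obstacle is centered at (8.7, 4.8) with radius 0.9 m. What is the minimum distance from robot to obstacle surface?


center_dist = sqrt((5.8-8.7)^2 + (1.3-4.8)^2)
= sqrt(8.41 + 12.25)
= 4.5453
min_dist = center_dist - radius = 4.5453 - 0.9 = 3.6453 m


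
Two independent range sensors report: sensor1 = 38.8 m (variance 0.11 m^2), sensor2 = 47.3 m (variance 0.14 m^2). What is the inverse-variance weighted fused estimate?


w1 = (1/var1) / (1/var1 + 1/var2)
   = 9.0909 / (9.0909 + 7.1429) = 0.56
w2 = 1 - w1 = 0.44
fused = w1*s1 + w2*s2 = 21.728 + 20.812
= 42.54 m


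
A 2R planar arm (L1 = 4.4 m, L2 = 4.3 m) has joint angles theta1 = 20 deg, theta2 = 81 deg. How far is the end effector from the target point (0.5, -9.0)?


End effector via forward kinematics:
x = L1*cos(t1) + L2*cos(t1+t2) = 3.3142
y = L1*sin(t1) + L2*sin(t1+t2) = 5.7259
Distance to target:
d = sqrt((0.5 - 3.3142)^2 + (-9.0 - 5.7259)^2)
= sqrt(7.9195 + 216.8517)
= 14.9924 m


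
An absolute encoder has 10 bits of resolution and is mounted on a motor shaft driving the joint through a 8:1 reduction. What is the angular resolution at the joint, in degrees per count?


counts = 2^10 = 1024
effective counts at joint = 1024 * 8 = 8192
resolution = 360 / 8192
= 0.0439 deg/count


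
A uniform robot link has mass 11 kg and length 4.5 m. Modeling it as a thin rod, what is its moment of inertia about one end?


I = (1/3) * m * L^2
= (1/3) * 11 * 4.5^2
= 0.333333 * 11 * 20.25
= 74.25 kg*m^2


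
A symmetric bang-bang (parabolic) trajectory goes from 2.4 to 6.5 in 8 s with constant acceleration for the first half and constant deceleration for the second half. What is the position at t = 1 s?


Symmetric rest-to-rest: each phase covers (pf-p0)/2 in time T/2. 0.5*a*(T/2)^2 = (pf-p0)/2 => a = 4*(pf-p0)/T^2
a = 4*(6.5-2.4)/8^2 = 0.2562
t = 1 is in the acceleration phase (t <= T/2).
p = p0 + 0.5*a*t^2 = 2.4 + 0.5*0.2562*1^2
= 2.5281


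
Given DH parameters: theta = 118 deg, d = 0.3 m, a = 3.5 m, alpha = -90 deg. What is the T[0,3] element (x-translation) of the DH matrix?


T[0,3] = a * cos(theta)
= 3.5 * cos(118 deg)
= 3.5 * -0.4695
= -1.6432


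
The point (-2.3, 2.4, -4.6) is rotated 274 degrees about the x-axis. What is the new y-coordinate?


Rotation about x-axis: y' = y*cos(theta) - z*sin(theta)
= 2.4 * 0.0698 - -4.6 * -0.9976
= -4.4214


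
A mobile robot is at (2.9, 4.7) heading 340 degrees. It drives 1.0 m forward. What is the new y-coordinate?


y_new = y0 + d*sin(theta)
= 4.7 + 1.0*sin(340)
= 4.7 + -0.342
= 4.358


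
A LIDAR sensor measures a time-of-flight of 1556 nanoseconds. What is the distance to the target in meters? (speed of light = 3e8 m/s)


tof = 1556 ns = 1.556e-06 s
dist = c * tof / 2
= 3e8 * 1.556e-06 / 2
= 233.4 m


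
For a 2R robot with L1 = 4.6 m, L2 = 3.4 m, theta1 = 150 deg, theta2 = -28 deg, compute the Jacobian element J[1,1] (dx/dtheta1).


J[1,1] = -L1*sin(t1) - L2*sin(t1+t2)
= -4.6*sin(150) - 3.4*sin(122)
= -5.1834


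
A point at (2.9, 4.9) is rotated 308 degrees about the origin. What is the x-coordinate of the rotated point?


x' = x*cos(theta) - y*sin(theta)
cos(308 deg) = 0.6157, sin(308 deg) = -0.788
x' = 2.9 * 0.6157 - 4.9 * -0.788
= 1.7854 - -3.8613
= 5.6467


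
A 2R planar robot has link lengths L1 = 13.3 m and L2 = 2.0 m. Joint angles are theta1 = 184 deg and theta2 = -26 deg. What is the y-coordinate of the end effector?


Convert angles to radians: theta1 = 3.2114, theta2 = -0.4538
y = L1*sin(theta1) + L2*sin(theta1+theta2)
y = -0.9278 + 0.7492
y = -0.1785


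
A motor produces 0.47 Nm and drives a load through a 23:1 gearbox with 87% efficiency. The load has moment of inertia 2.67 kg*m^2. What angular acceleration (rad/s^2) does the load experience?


tau_out = tau_motor * N * eta
= 0.47 * 23 * 0.87 = 9.4047 Nm
alpha = tau_out / I = 9.4047 / 2.67
= 3.5224 rad/s^2


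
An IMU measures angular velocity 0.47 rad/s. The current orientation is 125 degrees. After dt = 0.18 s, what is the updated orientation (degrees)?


delta_theta = w * dt = 0.47 * 0.18 = 0.0846 rad
= 4.8472 deg
theta_new = 125 + 4.8472 = 129.8472 deg


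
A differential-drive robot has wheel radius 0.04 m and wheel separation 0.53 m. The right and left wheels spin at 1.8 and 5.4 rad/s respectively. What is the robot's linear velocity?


vR = r*wR = 0.04*1.8 = 0.072 m/s
vL = r*wL = 0.04*5.4 = 0.216 m/s
v = (vR+vL)/2 = 0.144 m/s
omega = (vR-vL)/L = -0.2717 rad/s
linear velocity = 0.144 m/s


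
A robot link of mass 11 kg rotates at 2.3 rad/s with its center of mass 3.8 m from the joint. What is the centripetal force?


F = m * omega^2 * r
= 11 * 2.3^2 * 3.8
= 11 * 5.29 * 3.8
= 221.122 N


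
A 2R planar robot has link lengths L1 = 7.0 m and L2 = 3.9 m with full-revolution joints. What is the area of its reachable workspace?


r_max = L1 + L2 = 10.9 m
r_min = |L1 - L2| = 3.1 m
Area = pi*(r_max^2 - r_min^2)
= pi*(118.81 - 9.61)
= pi * 109.2
= 343.0619 m^2


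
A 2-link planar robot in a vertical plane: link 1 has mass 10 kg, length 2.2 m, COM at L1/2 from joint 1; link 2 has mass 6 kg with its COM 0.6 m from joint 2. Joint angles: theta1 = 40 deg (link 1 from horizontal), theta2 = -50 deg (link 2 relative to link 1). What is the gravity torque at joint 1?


Horizontal distance from joint 1 to link-1 COM:
  x_c1 = (L1/2)*cos(t1) = 1.1 * 0.766 = 0.8426 m
Horizontal distance from joint 1 to link-2 COM:
  x_c2 = L1*cos(t1) + Lc2*cos(t1+t2)
       = 2.2*0.766 + 0.6*0.9848 = 2.2762 m
tau1 = m1*g*x_c1 + m2*g*x_c2
     = 10*9.81*0.8426 + 6*9.81*2.2762
     = 82.6639 + 133.9761
     = 216.64 Nm


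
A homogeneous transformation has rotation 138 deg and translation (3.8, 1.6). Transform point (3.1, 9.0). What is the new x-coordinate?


x' = cos(theta)*px - sin(theta)*py + tx
= -0.7431*3.1 - 0.6691*9.0 + 3.8
= -4.5259


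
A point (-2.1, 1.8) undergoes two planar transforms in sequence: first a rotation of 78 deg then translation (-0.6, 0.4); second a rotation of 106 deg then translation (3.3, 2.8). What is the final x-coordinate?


After transform 1:
x1 = cos(78)*-2.1 - sin(78)*1.8 + -0.6 = -2.7973
y1 = sin(78)*-2.1 + cos(78)*1.8 + 0.4 = -1.2799
After transform 2:
x2 = cos(106)*-2.7973 - sin(106)*-1.2799 + 3.3
= 5.3013


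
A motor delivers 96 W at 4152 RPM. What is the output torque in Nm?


omega = 4152 * 2*pi/60 = 434.7964 rad/s
tau = P / omega = 96 / 434.7964
= 0.2208 Nm


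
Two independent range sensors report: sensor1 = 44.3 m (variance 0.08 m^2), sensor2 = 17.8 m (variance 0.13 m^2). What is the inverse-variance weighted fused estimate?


w1 = (1/var1) / (1/var1 + 1/var2)
   = 12.5 / (12.5 + 7.6923) = 0.619
w2 = 1 - w1 = 0.381
fused = w1*s1 + w2*s2 = 27.4238 + 6.781
= 34.2048 m


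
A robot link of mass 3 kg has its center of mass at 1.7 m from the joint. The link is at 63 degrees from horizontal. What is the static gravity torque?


tau = m*g*L*cos(angle)
= 3 * 9.81 * 1.7 * cos(63 deg)
= 3 * 9.81 * 1.7 * 0.454
= 22.7136 Nm


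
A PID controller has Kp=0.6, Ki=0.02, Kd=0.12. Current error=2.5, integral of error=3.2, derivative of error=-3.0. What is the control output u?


u = Kp*e + Ki*int(e) + Kd*de/dt
= 0.6*2.5 + 0.02*3.2 + 0.12*(-3.0)
= 1.5 + 0.064 + -0.36
= 1.204


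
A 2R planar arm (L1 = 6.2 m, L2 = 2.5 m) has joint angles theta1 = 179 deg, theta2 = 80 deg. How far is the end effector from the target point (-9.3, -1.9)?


End effector via forward kinematics:
x = L1*cos(t1) + L2*cos(t1+t2) = -6.6761
y = L1*sin(t1) + L2*sin(t1+t2) = -2.3459
Distance to target:
d = sqrt((-9.3 - -6.6761)^2 + (-1.9 - -2.3459)^2)
= sqrt(6.885 + 0.1988)
= 2.6615 m
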